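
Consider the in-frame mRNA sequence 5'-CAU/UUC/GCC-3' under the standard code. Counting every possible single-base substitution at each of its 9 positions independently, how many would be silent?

Codon 1 (CAU, His): 1 synonymous substitution.
Codon 2 (UUC, Phe): 1 synonymous substitution.
Codon 3 (GCC, Ala): 3 synonymous substitutions.
Total: 1 + 1 + 3 = 5.

5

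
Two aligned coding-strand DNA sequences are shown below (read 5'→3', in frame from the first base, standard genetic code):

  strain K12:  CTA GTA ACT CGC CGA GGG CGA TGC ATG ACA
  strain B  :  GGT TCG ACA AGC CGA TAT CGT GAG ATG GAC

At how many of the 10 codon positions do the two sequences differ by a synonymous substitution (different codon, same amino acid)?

2

Codon 1: CTA Leu / GGT Gly — nonsynonymous.
Codon 2: GTA Val / TCG Ser — nonsynonymous.
Codon 3: ACT Thr / ACA Thr — synonymous.
Codon 4: CGC Arg / AGC Ser — nonsynonymous.
Codon 5: CGA Arg / CGA Arg — identical.
Codon 6: GGG Gly / TAT Tyr — nonsynonymous.
Codon 7: CGA Arg / CGT Arg — synonymous.
Codon 8: TGC Cys / GAG Glu — nonsynonymous.
Codon 9: ATG Met / ATG Met — identical.
Codon 10: ACA Thr / GAC Asp — nonsynonymous.
Synonymous differences: 2.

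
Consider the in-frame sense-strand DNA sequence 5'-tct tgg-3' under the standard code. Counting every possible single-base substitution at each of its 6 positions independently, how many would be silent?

3

Codon 1 (TCT, Ser): 3 synonymous substitutions.
Codon 2 (TGG, Trp): 0 synonymous substitutions.
Total: 3 + 0 = 3.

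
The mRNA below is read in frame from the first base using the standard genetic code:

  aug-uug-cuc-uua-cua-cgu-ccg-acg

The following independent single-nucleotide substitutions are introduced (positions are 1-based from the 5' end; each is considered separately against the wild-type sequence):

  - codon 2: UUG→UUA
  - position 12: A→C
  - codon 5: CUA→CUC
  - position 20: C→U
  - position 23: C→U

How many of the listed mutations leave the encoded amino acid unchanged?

2

Codon 2: UUG (Leu) → UUA (Leu) — synonymous.
Codon 4: UUA (Leu) → UUC (Phe) — missense.
Codon 5: CUA (Leu) → CUC (Leu) — synonymous.
Codon 7: CCG (Pro) → CUG (Leu) — missense.
Codon 8: ACG (Thr) → AUG (Met) — missense.
Synonymous: 2 of 5.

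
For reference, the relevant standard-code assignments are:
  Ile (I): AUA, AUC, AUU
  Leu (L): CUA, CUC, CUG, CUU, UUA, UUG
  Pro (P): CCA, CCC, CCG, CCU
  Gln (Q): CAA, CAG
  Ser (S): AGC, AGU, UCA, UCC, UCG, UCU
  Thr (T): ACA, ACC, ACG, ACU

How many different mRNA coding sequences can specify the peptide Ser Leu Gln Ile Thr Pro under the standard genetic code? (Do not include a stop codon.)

3456

Ser: 6 codons.
Leu: 6 codons.
Gln: 2 codons.
Ile: 3 codons.
Thr: 4 codons.
Pro: 4 codons.
6 × 6 × 2 × 3 × 4 × 4 = 3456.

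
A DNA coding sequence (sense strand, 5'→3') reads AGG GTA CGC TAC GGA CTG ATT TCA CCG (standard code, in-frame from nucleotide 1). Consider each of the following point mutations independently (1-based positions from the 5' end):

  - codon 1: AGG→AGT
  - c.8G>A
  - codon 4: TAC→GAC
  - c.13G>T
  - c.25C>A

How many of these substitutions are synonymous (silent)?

Codon 1: AGG (Arg) → AGT (Ser) — missense.
Codon 3: CGC (Arg) → CAC (His) — missense.
Codon 4: TAC (Tyr) → GAC (Asp) — missense.
Codon 5: GGA (Gly) → TGA (Stop) — nonsense.
Codon 9: CCG (Pro) → ACG (Thr) — missense.
Synonymous: 0 of 5.

0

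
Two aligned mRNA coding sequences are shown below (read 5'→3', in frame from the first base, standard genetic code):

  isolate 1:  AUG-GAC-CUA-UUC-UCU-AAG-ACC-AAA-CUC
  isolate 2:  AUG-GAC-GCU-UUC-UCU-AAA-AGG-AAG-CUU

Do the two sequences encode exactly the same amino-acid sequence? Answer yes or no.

Codon 1: AUG Met / AUG Met — identical.
Codon 2: GAC Asp / GAC Asp — identical.
Codon 3: CUA Leu / GCU Ala — nonsynonymous.
Codon 4: UUC Phe / UUC Phe — identical.
Codon 5: UCU Ser / UCU Ser — identical.
Codon 6: AAG Lys / AAA Lys — synonymous.
Codon 7: ACC Thr / AGG Arg — nonsynonymous.
Codon 8: AAA Lys / AAG Lys — synonymous.
Codon 9: CUC Leu / CUU Leu — synonymous.
Nonsynonymous differences: 2 → different protein.

no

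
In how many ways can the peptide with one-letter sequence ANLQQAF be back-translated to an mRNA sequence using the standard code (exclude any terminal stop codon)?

1536

Ala: 4 codons.
Asn: 2 codons.
Leu: 6 codons.
Gln: 2 codons.
Gln: 2 codons.
Ala: 4 codons.
Phe: 2 codons.
4 × 2 × 6 × 2 × 2 × 4 × 2 = 1536.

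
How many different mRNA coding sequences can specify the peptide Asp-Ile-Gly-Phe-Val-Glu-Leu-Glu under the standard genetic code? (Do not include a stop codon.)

Asp: 2 codons.
Ile: 3 codons.
Gly: 4 codons.
Phe: 2 codons.
Val: 4 codons.
Glu: 2 codons.
Leu: 6 codons.
Glu: 2 codons.
2 × 3 × 4 × 2 × 4 × 2 × 6 × 2 = 4608.

4608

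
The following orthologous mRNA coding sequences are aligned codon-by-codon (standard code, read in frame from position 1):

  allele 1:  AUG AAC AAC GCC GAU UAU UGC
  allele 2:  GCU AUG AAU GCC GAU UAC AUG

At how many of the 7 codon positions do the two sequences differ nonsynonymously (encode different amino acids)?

3

Codon 1: AUG Met / GCU Ala — nonsynonymous.
Codon 2: AAC Asn / AUG Met — nonsynonymous.
Codon 3: AAC Asn / AAU Asn — synonymous.
Codon 4: GCC Ala / GCC Ala — identical.
Codon 5: GAU Asp / GAU Asp — identical.
Codon 6: UAU Tyr / UAC Tyr — synonymous.
Codon 7: UGC Cys / AUG Met — nonsynonymous.
Nonsynonymous differences: 3.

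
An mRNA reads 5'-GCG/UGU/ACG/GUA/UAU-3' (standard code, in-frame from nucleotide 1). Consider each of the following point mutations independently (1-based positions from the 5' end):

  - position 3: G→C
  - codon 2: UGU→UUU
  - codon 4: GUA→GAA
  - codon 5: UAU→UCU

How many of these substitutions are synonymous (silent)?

Codon 1: GCG (Ala) → GCC (Ala) — synonymous.
Codon 2: UGU (Cys) → UUU (Phe) — missense.
Codon 4: GUA (Val) → GAA (Glu) — missense.
Codon 5: UAU (Tyr) → UCU (Ser) — missense.
Synonymous: 1 of 4.

1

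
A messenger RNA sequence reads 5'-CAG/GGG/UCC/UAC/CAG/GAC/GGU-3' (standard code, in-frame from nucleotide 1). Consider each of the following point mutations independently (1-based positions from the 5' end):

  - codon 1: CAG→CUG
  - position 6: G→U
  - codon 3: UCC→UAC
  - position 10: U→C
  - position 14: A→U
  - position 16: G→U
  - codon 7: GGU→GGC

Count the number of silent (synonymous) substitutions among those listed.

Codon 1: CAG (Gln) → CUG (Leu) — missense.
Codon 2: GGG (Gly) → GGU (Gly) — synonymous.
Codon 3: UCC (Ser) → UAC (Tyr) — missense.
Codon 4: UAC (Tyr) → CAC (His) — missense.
Codon 5: CAG (Gln) → CUG (Leu) — missense.
Codon 6: GAC (Asp) → UAC (Tyr) — missense.
Codon 7: GGU (Gly) → GGC (Gly) — synonymous.
Synonymous: 2 of 7.

2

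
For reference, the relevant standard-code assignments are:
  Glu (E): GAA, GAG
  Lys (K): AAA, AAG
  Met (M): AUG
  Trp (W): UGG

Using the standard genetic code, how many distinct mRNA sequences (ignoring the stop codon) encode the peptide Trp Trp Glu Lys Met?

Trp: 1 codon.
Trp: 1 codon.
Glu: 2 codons.
Lys: 2 codons.
Met: 1 codon.
1 × 1 × 2 × 2 × 1 = 4.

4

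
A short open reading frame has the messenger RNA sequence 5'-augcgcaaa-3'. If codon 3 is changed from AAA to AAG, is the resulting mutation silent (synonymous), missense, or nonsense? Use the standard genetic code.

silent

Position 9 falls in codon 3: AAA → Lys.
After the substitution the codon is AAG → Lys.
Both encode Lys, so the change is synonymous.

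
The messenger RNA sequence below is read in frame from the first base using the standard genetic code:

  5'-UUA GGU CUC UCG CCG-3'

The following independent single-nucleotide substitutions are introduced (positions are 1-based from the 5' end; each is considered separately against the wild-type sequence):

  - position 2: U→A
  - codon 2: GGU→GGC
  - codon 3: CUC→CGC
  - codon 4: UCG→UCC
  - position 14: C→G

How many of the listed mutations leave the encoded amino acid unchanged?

2

Codon 1: UUA (Leu) → UAA (Stop) — nonsense.
Codon 2: GGU (Gly) → GGC (Gly) — synonymous.
Codon 3: CUC (Leu) → CGC (Arg) — missense.
Codon 4: UCG (Ser) → UCC (Ser) — synonymous.
Codon 5: CCG (Pro) → CGG (Arg) — missense.
Synonymous: 2 of 5.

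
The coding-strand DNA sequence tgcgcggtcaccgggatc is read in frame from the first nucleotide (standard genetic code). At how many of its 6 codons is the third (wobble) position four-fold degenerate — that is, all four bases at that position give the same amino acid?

Codon 1 TGC (Cys): third position 2-fold.
Codon 2 GCG (Ala): third position 4-fold.
Codon 3 GTC (Val): third position 4-fold.
Codon 4 ACC (Thr): third position 4-fold.
Codon 5 GGG (Gly): third position 4-fold.
Codon 6 ATC (Ile): third position 3-fold.
Four-fold degenerate third positions: 4.

4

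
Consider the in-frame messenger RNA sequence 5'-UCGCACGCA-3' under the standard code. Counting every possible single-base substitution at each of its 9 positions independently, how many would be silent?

Codon 1 (UCG, Ser): 3 synonymous substitutions.
Codon 2 (CAC, His): 1 synonymous substitution.
Codon 3 (GCA, Ala): 3 synonymous substitutions.
Total: 3 + 1 + 3 = 7.

7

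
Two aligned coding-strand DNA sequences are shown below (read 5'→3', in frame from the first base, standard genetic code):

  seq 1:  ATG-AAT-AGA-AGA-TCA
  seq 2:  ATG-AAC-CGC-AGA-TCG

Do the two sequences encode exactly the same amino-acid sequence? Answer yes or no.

yes

Codon 1: ATG Met / ATG Met — identical.
Codon 2: AAT Asn / AAC Asn — synonymous.
Codon 3: AGA Arg / CGC Arg — synonymous.
Codon 4: AGA Arg / AGA Arg — identical.
Codon 5: TCA Ser / TCG Ser — synonymous.
Nonsynonymous differences: 0 → same protein.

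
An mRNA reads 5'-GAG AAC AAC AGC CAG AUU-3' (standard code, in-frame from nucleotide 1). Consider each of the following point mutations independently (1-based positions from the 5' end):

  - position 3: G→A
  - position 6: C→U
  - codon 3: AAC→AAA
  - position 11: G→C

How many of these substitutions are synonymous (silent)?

2

Codon 1: GAG (Glu) → GAA (Glu) — synonymous.
Codon 2: AAC (Asn) → AAU (Asn) — synonymous.
Codon 3: AAC (Asn) → AAA (Lys) — missense.
Codon 4: AGC (Ser) → ACC (Thr) — missense.
Synonymous: 2 of 4.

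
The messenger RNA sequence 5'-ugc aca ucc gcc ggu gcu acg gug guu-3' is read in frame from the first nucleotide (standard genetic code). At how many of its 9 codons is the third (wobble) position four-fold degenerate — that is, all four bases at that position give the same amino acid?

Codon 1 UGC (Cys): third position 2-fold.
Codon 2 ACA (Thr): third position 4-fold.
Codon 3 UCC (Ser): third position 4-fold.
Codon 4 GCC (Ala): third position 4-fold.
Codon 5 GGU (Gly): third position 4-fold.
Codon 6 GCU (Ala): third position 4-fold.
Codon 7 ACG (Thr): third position 4-fold.
Codon 8 GUG (Val): third position 4-fold.
Codon 9 GUU (Val): third position 4-fold.
Four-fold degenerate third positions: 8.

8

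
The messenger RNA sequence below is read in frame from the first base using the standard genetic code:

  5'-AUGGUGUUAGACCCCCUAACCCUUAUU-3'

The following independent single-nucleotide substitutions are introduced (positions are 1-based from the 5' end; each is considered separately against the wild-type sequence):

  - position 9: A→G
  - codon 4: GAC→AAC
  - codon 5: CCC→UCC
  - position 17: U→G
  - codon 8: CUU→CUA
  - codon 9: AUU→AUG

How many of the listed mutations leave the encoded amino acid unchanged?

2

Codon 3: UUA (Leu) → UUG (Leu) — synonymous.
Codon 4: GAC (Asp) → AAC (Asn) — missense.
Codon 5: CCC (Pro) → UCC (Ser) — missense.
Codon 6: CUA (Leu) → CGA (Arg) — missense.
Codon 8: CUU (Leu) → CUA (Leu) — synonymous.
Codon 9: AUU (Ile) → AUG (Met) — missense.
Synonymous: 2 of 6.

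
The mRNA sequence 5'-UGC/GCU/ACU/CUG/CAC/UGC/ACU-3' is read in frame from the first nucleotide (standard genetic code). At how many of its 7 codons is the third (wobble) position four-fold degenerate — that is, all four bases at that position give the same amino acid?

Codon 1 UGC (Cys): third position 2-fold.
Codon 2 GCU (Ala): third position 4-fold.
Codon 3 ACU (Thr): third position 4-fold.
Codon 4 CUG (Leu): third position 4-fold.
Codon 5 CAC (His): third position 2-fold.
Codon 6 UGC (Cys): third position 2-fold.
Codon 7 ACU (Thr): third position 4-fold.
Four-fold degenerate third positions: 4.

4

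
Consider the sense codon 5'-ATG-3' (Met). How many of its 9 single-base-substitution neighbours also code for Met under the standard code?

Position 1: none → 0 synonymous.
Position 2: none → 0 synonymous.
Position 3: none → 0 synonymous.
Total: 0 + 0 + 0 = 0.

0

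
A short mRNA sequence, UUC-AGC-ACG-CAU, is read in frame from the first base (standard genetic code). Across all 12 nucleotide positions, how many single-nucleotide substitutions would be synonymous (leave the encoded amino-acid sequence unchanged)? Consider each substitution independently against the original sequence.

6

Codon 1 (UUC, Phe): 1 synonymous substitution.
Codon 2 (AGC, Ser): 1 synonymous substitution.
Codon 3 (ACG, Thr): 3 synonymous substitutions.
Codon 4 (CAU, His): 1 synonymous substitution.
Total: 1 + 1 + 3 + 1 = 6.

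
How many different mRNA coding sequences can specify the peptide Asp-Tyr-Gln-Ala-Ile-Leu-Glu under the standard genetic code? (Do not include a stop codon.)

Asp: 2 codons.
Tyr: 2 codons.
Gln: 2 codons.
Ala: 4 codons.
Ile: 3 codons.
Leu: 6 codons.
Glu: 2 codons.
2 × 2 × 2 × 4 × 3 × 6 × 2 = 1152.

1152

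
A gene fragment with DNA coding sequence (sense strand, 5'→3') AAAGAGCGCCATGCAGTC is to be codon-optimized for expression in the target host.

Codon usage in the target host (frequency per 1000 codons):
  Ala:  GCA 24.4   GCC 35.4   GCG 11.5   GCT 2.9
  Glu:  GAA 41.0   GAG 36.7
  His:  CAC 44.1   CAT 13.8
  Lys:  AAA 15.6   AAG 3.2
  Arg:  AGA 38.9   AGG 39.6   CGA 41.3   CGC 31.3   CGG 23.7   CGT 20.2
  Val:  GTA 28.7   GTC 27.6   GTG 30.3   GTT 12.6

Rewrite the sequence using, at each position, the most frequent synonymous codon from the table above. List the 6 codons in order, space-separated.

AAA GAA CGA CAC GCC GTG

Codon 1 (Lys): best is AAA at 15.6.
Codon 2 (Glu): best is GAA at 41.0.
Codon 3 (Arg): best is CGA at 41.3.
Codon 4 (His): best is CAC at 44.1.
Codon 5 (Ala): best is GCC at 35.4.
Codon 6 (Val): best is GTG at 30.3.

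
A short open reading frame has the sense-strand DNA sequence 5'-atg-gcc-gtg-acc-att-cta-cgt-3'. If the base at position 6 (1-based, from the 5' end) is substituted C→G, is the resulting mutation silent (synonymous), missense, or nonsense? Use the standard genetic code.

Position 6 falls in codon 2: GCC → Ala.
After the substitution the codon is GCG → Ala.
Both encode Ala, so the change is synonymous.

silent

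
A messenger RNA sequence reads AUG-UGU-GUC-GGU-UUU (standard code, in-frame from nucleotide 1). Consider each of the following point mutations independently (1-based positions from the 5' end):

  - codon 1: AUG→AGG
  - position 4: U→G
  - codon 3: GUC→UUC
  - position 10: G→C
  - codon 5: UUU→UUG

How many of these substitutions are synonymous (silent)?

Codon 1: AUG (Met) → AGG (Arg) — missense.
Codon 2: UGU (Cys) → GGU (Gly) — missense.
Codon 3: GUC (Val) → UUC (Phe) — missense.
Codon 4: GGU (Gly) → CGU (Arg) — missense.
Codon 5: UUU (Phe) → UUG (Leu) — missense.
Synonymous: 0 of 5.

0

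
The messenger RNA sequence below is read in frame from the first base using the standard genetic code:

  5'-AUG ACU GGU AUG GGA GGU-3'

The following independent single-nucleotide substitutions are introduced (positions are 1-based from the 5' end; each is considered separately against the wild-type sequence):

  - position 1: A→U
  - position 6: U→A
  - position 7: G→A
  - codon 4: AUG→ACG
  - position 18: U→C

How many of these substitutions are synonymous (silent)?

2

Codon 1: AUG (Met) → UUG (Leu) — missense.
Codon 2: ACU (Thr) → ACA (Thr) — synonymous.
Codon 3: GGU (Gly) → AGU (Ser) — missense.
Codon 4: AUG (Met) → ACG (Thr) — missense.
Codon 6: GGU (Gly) → GGC (Gly) — synonymous.
Synonymous: 2 of 5.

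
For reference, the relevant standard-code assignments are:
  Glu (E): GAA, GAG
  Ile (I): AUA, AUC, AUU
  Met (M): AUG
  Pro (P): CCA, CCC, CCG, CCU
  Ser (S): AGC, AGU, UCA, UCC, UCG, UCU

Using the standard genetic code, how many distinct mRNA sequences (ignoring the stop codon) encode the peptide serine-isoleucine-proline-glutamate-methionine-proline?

Ser: 6 codons.
Ile: 3 codons.
Pro: 4 codons.
Glu: 2 codons.
Met: 1 codon.
Pro: 4 codons.
6 × 3 × 4 × 2 × 1 × 4 = 576.

576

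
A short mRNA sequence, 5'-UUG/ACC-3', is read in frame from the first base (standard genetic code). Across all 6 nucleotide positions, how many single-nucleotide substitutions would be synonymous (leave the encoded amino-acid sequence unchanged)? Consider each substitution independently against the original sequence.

Codon 1 (UUG, Leu): 2 synonymous substitutions.
Codon 2 (ACC, Thr): 3 synonymous substitutions.
Total: 2 + 3 = 5.

5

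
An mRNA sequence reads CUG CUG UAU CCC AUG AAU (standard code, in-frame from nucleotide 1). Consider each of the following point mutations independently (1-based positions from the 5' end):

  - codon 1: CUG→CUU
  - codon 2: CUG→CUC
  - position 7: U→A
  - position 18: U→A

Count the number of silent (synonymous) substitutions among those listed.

2

Codon 1: CUG (Leu) → CUU (Leu) — synonymous.
Codon 2: CUG (Leu) → CUC (Leu) — synonymous.
Codon 3: UAU (Tyr) → AAU (Asn) — missense.
Codon 6: AAU (Asn) → AAA (Lys) — missense.
Synonymous: 2 of 4.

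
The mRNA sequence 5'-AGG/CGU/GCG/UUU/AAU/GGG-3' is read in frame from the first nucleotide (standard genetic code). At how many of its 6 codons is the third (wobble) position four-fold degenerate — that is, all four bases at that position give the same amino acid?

Codon 1 AGG (Arg): third position 2-fold.
Codon 2 CGU (Arg): third position 4-fold.
Codon 3 GCG (Ala): third position 4-fold.
Codon 4 UUU (Phe): third position 2-fold.
Codon 5 AAU (Asn): third position 2-fold.
Codon 6 GGG (Gly): third position 4-fold.
Four-fold degenerate third positions: 3.

3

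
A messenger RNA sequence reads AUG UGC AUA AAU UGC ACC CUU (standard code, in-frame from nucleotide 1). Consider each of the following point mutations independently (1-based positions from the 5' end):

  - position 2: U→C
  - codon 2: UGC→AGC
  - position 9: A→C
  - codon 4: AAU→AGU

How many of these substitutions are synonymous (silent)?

Codon 1: AUG (Met) → ACG (Thr) — missense.
Codon 2: UGC (Cys) → AGC (Ser) — missense.
Codon 3: AUA (Ile) → AUC (Ile) — synonymous.
Codon 4: AAU (Asn) → AGU (Ser) — missense.
Synonymous: 1 of 4.

1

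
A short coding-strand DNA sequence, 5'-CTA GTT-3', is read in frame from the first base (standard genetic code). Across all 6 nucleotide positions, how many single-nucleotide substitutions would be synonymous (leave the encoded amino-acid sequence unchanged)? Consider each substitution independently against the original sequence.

7

Codon 1 (CTA, Leu): 4 synonymous substitutions.
Codon 2 (GTT, Val): 3 synonymous substitutions.
Total: 4 + 3 = 7.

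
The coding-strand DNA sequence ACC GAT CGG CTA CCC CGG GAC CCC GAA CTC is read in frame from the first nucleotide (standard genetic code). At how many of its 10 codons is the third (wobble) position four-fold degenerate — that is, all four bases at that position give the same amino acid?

7

Codon 1 ACC (Thr): third position 4-fold.
Codon 2 GAT (Asp): third position 2-fold.
Codon 3 CGG (Arg): third position 4-fold.
Codon 4 CTA (Leu): third position 4-fold.
Codon 5 CCC (Pro): third position 4-fold.
Codon 6 CGG (Arg): third position 4-fold.
Codon 7 GAC (Asp): third position 2-fold.
Codon 8 CCC (Pro): third position 4-fold.
Codon 9 GAA (Glu): third position 2-fold.
Codon 10 CTC (Leu): third position 4-fold.
Four-fold degenerate third positions: 7.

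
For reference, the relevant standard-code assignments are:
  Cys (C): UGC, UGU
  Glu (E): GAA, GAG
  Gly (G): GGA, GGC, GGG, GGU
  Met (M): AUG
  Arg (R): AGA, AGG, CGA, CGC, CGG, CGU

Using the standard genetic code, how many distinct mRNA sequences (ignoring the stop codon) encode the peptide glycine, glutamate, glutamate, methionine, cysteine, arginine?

192

Gly: 4 codons.
Glu: 2 codons.
Glu: 2 codons.
Met: 1 codon.
Cys: 2 codons.
Arg: 6 codons.
4 × 2 × 2 × 1 × 2 × 6 = 192.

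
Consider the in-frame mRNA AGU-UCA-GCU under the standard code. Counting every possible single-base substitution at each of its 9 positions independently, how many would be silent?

7

Codon 1 (AGU, Ser): 1 synonymous substitution.
Codon 2 (UCA, Ser): 3 synonymous substitutions.
Codon 3 (GCU, Ala): 3 synonymous substitutions.
Total: 1 + 3 + 3 = 7.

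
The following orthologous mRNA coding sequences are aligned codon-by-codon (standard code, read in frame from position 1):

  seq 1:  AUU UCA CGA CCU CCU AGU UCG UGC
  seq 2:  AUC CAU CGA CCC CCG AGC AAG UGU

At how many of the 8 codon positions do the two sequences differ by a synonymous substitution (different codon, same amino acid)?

Codon 1: AUU Ile / AUC Ile — synonymous.
Codon 2: UCA Ser / CAU His — nonsynonymous.
Codon 3: CGA Arg / CGA Arg — identical.
Codon 4: CCU Pro / CCC Pro — synonymous.
Codon 5: CCU Pro / CCG Pro — synonymous.
Codon 6: AGU Ser / AGC Ser — synonymous.
Codon 7: UCG Ser / AAG Lys — nonsynonymous.
Codon 8: UGC Cys / UGU Cys — synonymous.
Synonymous differences: 5.

5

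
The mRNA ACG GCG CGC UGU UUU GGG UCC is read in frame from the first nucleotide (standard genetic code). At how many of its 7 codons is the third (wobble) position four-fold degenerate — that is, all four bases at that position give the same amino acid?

5

Codon 1 ACG (Thr): third position 4-fold.
Codon 2 GCG (Ala): third position 4-fold.
Codon 3 CGC (Arg): third position 4-fold.
Codon 4 UGU (Cys): third position 2-fold.
Codon 5 UUU (Phe): third position 2-fold.
Codon 6 GGG (Gly): third position 4-fold.
Codon 7 UCC (Ser): third position 4-fold.
Four-fold degenerate third positions: 5.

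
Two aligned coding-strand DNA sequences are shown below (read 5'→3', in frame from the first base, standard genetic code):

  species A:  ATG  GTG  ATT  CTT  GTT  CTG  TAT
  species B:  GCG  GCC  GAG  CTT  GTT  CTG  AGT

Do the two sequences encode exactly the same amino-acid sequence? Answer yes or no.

Codon 1: ATG Met / GCG Ala — nonsynonymous.
Codon 2: GTG Val / GCC Ala — nonsynonymous.
Codon 3: ATT Ile / GAG Glu — nonsynonymous.
Codon 4: CTT Leu / CTT Leu — identical.
Codon 5: GTT Val / GTT Val — identical.
Codon 6: CTG Leu / CTG Leu — identical.
Codon 7: TAT Tyr / AGT Ser — nonsynonymous.
Nonsynonymous differences: 4 → different protein.

no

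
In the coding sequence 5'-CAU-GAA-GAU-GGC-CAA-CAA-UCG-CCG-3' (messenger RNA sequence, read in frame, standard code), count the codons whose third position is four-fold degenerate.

Codon 1 CAU (His): third position 2-fold.
Codon 2 GAA (Glu): third position 2-fold.
Codon 3 GAU (Asp): third position 2-fold.
Codon 4 GGC (Gly): third position 4-fold.
Codon 5 CAA (Gln): third position 2-fold.
Codon 6 CAA (Gln): third position 2-fold.
Codon 7 UCG (Ser): third position 4-fold.
Codon 8 CCG (Pro): third position 4-fold.
Four-fold degenerate third positions: 3.

3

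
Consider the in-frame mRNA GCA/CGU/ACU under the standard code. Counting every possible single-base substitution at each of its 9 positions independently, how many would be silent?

Codon 1 (GCA, Ala): 3 synonymous substitutions.
Codon 2 (CGU, Arg): 3 synonymous substitutions.
Codon 3 (ACU, Thr): 3 synonymous substitutions.
Total: 3 + 3 + 3 = 9.

9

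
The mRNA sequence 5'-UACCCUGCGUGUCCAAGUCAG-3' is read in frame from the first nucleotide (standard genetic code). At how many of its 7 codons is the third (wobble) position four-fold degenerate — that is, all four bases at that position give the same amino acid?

Codon 1 UAC (Tyr): third position 2-fold.
Codon 2 CCU (Pro): third position 4-fold.
Codon 3 GCG (Ala): third position 4-fold.
Codon 4 UGU (Cys): third position 2-fold.
Codon 5 CCA (Pro): third position 4-fold.
Codon 6 AGU (Ser): third position 2-fold.
Codon 7 CAG (Gln): third position 2-fold.
Four-fold degenerate third positions: 3.

3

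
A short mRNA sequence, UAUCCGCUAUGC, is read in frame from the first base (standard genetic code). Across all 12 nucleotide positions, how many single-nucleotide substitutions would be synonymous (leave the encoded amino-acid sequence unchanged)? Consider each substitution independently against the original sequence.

9

Codon 1 (UAU, Tyr): 1 synonymous substitution.
Codon 2 (CCG, Pro): 3 synonymous substitutions.
Codon 3 (CUA, Leu): 4 synonymous substitutions.
Codon 4 (UGC, Cys): 1 synonymous substitution.
Total: 1 + 3 + 4 + 1 = 9.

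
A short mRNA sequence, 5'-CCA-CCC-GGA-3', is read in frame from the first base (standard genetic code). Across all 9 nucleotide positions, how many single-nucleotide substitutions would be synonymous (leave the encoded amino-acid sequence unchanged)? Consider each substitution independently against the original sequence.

Codon 1 (CCA, Pro): 3 synonymous substitutions.
Codon 2 (CCC, Pro): 3 synonymous substitutions.
Codon 3 (GGA, Gly): 3 synonymous substitutions.
Total: 3 + 3 + 3 = 9.

9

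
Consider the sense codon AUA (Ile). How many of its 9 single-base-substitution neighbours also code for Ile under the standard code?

2

Position 1: none → 0 synonymous.
Position 2: none → 0 synonymous.
Position 3: AUU, AUC → 2 synonymous.
Total: 0 + 0 + 2 = 2.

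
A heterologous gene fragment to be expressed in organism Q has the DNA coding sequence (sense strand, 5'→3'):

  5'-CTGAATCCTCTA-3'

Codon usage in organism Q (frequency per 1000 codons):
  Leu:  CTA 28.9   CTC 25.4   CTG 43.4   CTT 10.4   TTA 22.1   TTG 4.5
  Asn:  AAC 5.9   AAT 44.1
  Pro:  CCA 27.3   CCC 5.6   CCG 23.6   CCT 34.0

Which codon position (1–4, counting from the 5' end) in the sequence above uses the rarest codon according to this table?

Codon 1 CTG (Leu): 43.4 per 1000.
Codon 2 AAT (Asn): 44.1 per 1000.
Codon 3 CCT (Pro): 34.0 per 1000.
Codon 4 CTA (Leu): 28.9 per 1000.
Lowest frequency is 28.9 at codon 4.

4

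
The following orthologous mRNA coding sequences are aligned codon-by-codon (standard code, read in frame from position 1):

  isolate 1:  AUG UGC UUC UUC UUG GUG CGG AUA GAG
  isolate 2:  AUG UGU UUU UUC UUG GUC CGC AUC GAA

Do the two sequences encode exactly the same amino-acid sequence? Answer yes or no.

yes

Codon 1: AUG Met / AUG Met — identical.
Codon 2: UGC Cys / UGU Cys — synonymous.
Codon 3: UUC Phe / UUU Phe — synonymous.
Codon 4: UUC Phe / UUC Phe — identical.
Codon 5: UUG Leu / UUG Leu — identical.
Codon 6: GUG Val / GUC Val — synonymous.
Codon 7: CGG Arg / CGC Arg — synonymous.
Codon 8: AUA Ile / AUC Ile — synonymous.
Codon 9: GAG Glu / GAA Glu — synonymous.
Nonsynonymous differences: 0 → same protein.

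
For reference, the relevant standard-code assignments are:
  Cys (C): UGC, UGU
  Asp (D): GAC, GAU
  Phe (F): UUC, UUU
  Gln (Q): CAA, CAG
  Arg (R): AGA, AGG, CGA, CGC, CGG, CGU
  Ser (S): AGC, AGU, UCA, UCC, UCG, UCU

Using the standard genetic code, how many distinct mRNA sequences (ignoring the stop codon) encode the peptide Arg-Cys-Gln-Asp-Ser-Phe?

Arg: 6 codons.
Cys: 2 codons.
Gln: 2 codons.
Asp: 2 codons.
Ser: 6 codons.
Phe: 2 codons.
6 × 2 × 2 × 2 × 6 × 2 = 576.

576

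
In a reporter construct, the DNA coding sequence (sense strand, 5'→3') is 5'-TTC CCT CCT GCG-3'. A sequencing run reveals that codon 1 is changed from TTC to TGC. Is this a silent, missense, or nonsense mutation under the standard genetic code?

Position 2 falls in codon 1: TTC → Phe.
After the substitution the codon is TGC → Cys.
Phe ≠ Cys, so this is a missense mutation.

missense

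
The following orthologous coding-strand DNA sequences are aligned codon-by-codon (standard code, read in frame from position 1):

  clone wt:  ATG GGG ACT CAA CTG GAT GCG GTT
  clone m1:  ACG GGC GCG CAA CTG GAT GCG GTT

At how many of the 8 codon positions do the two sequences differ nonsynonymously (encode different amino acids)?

2

Codon 1: ATG Met / ACG Thr — nonsynonymous.
Codon 2: GGG Gly / GGC Gly — synonymous.
Codon 3: ACT Thr / GCG Ala — nonsynonymous.
Codon 4: CAA Gln / CAA Gln — identical.
Codon 5: CTG Leu / CTG Leu — identical.
Codon 6: GAT Asp / GAT Asp — identical.
Codon 7: GCG Ala / GCG Ala — identical.
Codon 8: GTT Val / GTT Val — identical.
Nonsynonymous differences: 2.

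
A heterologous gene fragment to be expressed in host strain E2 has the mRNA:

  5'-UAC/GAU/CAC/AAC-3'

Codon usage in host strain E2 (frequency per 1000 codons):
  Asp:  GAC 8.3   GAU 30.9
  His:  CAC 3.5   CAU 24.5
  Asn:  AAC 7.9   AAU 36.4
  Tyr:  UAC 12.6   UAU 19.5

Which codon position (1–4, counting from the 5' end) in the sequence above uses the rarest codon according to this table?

3

Codon 1 UAC (Tyr): 12.6 per 1000.
Codon 2 GAU (Asp): 30.9 per 1000.
Codon 3 CAC (His): 3.5 per 1000.
Codon 4 AAC (Asn): 7.9 per 1000.
Lowest frequency is 3.5 at codon 3.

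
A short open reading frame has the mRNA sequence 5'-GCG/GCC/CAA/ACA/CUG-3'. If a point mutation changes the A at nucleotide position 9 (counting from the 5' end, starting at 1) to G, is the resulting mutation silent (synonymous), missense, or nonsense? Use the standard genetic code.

silent

Position 9 falls in codon 3: CAA → Gln.
After the substitution the codon is CAG → Gln.
Both encode Gln, so the change is synonymous.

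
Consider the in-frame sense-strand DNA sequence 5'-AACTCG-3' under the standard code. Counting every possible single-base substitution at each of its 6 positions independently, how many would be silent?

Codon 1 (AAC, Asn): 1 synonymous substitution.
Codon 2 (TCG, Ser): 3 synonymous substitutions.
Total: 1 + 3 = 4.

4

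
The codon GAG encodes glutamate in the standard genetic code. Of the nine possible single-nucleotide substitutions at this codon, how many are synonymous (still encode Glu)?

Position 1: none → 0 synonymous.
Position 2: none → 0 synonymous.
Position 3: GAA → 1 synonymous.
Total: 0 + 0 + 1 = 1.

1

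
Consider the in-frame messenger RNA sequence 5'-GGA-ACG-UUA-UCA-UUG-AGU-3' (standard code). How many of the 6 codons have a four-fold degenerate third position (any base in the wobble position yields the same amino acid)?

Codon 1 GGA (Gly): third position 4-fold.
Codon 2 ACG (Thr): third position 4-fold.
Codon 3 UUA (Leu): third position 2-fold.
Codon 4 UCA (Ser): third position 4-fold.
Codon 5 UUG (Leu): third position 2-fold.
Codon 6 AGU (Ser): third position 2-fold.
Four-fold degenerate third positions: 3.

3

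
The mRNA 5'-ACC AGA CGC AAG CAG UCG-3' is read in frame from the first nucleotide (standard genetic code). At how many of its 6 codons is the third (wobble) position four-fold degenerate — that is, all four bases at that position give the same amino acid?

Codon 1 ACC (Thr): third position 4-fold.
Codon 2 AGA (Arg): third position 2-fold.
Codon 3 CGC (Arg): third position 4-fold.
Codon 4 AAG (Lys): third position 2-fold.
Codon 5 CAG (Gln): third position 2-fold.
Codon 6 UCG (Ser): third position 4-fold.
Four-fold degenerate third positions: 3.

3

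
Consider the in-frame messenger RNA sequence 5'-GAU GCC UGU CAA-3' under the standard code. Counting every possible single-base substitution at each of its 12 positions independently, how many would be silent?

Codon 1 (GAU, Asp): 1 synonymous substitution.
Codon 2 (GCC, Ala): 3 synonymous substitutions.
Codon 3 (UGU, Cys): 1 synonymous substitution.
Codon 4 (CAA, Gln): 1 synonymous substitution.
Total: 1 + 3 + 1 + 1 = 6.

6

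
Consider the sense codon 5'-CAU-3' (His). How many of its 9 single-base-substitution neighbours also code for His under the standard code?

Position 1: none → 0 synonymous.
Position 2: none → 0 synonymous.
Position 3: CAC → 1 synonymous.
Total: 0 + 0 + 1 = 1.

1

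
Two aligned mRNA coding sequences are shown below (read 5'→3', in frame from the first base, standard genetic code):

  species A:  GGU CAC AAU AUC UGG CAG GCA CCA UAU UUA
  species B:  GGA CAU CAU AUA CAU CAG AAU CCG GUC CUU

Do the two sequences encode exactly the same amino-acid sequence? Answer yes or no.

Codon 1: GGU Gly / GGA Gly — synonymous.
Codon 2: CAC His / CAU His — synonymous.
Codon 3: AAU Asn / CAU His — nonsynonymous.
Codon 4: AUC Ile / AUA Ile — synonymous.
Codon 5: UGG Trp / CAU His — nonsynonymous.
Codon 6: CAG Gln / CAG Gln — identical.
Codon 7: GCA Ala / AAU Asn — nonsynonymous.
Codon 8: CCA Pro / CCG Pro — synonymous.
Codon 9: UAU Tyr / GUC Val — nonsynonymous.
Codon 10: UUA Leu / CUU Leu — synonymous.
Nonsynonymous differences: 4 → different protein.

no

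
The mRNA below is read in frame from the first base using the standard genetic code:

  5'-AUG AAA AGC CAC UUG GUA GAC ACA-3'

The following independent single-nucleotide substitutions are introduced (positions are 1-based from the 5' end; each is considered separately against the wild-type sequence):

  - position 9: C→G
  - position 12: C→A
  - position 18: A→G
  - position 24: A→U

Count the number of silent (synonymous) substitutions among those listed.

Codon 3: AGC (Ser) → AGG (Arg) — missense.
Codon 4: CAC (His) → CAA (Gln) — missense.
Codon 6: GUA (Val) → GUG (Val) — synonymous.
Codon 8: ACA (Thr) → ACU (Thr) — synonymous.
Synonymous: 2 of 4.

2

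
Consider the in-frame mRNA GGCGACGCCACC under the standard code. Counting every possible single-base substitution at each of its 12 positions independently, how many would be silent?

10

Codon 1 (GGC, Gly): 3 synonymous substitutions.
Codon 2 (GAC, Asp): 1 synonymous substitution.
Codon 3 (GCC, Ala): 3 synonymous substitutions.
Codon 4 (ACC, Thr): 3 synonymous substitutions.
Total: 3 + 1 + 3 + 3 = 10.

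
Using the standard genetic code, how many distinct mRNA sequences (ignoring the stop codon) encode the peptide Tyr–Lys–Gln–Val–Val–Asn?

256

Tyr: 2 codons.
Lys: 2 codons.
Gln: 2 codons.
Val: 4 codons.
Val: 4 codons.
Asn: 2 codons.
2 × 2 × 2 × 4 × 4 × 2 = 256.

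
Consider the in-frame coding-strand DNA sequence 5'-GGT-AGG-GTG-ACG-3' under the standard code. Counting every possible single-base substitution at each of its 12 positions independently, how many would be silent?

11

Codon 1 (GGT, Gly): 3 synonymous substitutions.
Codon 2 (AGG, Arg): 2 synonymous substitutions.
Codon 3 (GTG, Val): 3 synonymous substitutions.
Codon 4 (ACG, Thr): 3 synonymous substitutions.
Total: 3 + 2 + 3 + 3 = 11.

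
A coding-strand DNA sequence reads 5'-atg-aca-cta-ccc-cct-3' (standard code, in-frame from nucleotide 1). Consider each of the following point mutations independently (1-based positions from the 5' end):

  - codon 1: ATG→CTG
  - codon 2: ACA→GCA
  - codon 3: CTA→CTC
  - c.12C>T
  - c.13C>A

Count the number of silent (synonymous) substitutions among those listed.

2

Codon 1: ATG (Met) → CTG (Leu) — missense.
Codon 2: ACA (Thr) → GCA (Ala) — missense.
Codon 3: CTA (Leu) → CTC (Leu) — synonymous.
Codon 4: CCC (Pro) → CCT (Pro) — synonymous.
Codon 5: CCT (Pro) → ACT (Thr) — missense.
Synonymous: 2 of 5.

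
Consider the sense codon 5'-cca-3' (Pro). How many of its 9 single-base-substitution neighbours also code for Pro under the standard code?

Position 1: none → 0 synonymous.
Position 2: none → 0 synonymous.
Position 3: CCT, CCC, CCG → 3 synonymous.
Total: 0 + 0 + 3 = 3.

3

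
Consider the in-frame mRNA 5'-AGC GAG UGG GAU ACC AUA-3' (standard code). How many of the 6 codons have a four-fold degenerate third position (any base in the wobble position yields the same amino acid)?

1

Codon 1 AGC (Ser): third position 2-fold.
Codon 2 GAG (Glu): third position 2-fold.
Codon 3 UGG (Trp): third position 1-fold.
Codon 4 GAU (Asp): third position 2-fold.
Codon 5 ACC (Thr): third position 4-fold.
Codon 6 AUA (Ile): third position 3-fold.
Four-fold degenerate third positions: 1.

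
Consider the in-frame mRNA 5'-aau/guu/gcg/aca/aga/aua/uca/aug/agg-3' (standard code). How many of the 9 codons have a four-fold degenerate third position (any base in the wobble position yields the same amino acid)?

Codon 1 AAU (Asn): third position 2-fold.
Codon 2 GUU (Val): third position 4-fold.
Codon 3 GCG (Ala): third position 4-fold.
Codon 4 ACA (Thr): third position 4-fold.
Codon 5 AGA (Arg): third position 2-fold.
Codon 6 AUA (Ile): third position 3-fold.
Codon 7 UCA (Ser): third position 4-fold.
Codon 8 AUG (Met): third position 1-fold.
Codon 9 AGG (Arg): third position 2-fold.
Four-fold degenerate third positions: 4.

4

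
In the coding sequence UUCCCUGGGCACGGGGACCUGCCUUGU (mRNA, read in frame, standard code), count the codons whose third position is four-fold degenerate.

Codon 1 UUC (Phe): third position 2-fold.
Codon 2 CCU (Pro): third position 4-fold.
Codon 3 GGG (Gly): third position 4-fold.
Codon 4 CAC (His): third position 2-fold.
Codon 5 GGG (Gly): third position 4-fold.
Codon 6 GAC (Asp): third position 2-fold.
Codon 7 CUG (Leu): third position 4-fold.
Codon 8 CCU (Pro): third position 4-fold.
Codon 9 UGU (Cys): third position 2-fold.
Four-fold degenerate third positions: 5.

5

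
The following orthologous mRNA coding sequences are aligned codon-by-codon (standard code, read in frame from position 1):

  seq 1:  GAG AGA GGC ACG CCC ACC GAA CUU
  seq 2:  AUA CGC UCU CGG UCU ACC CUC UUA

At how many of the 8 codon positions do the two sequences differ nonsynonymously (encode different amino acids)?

Codon 1: GAG Glu / AUA Ile — nonsynonymous.
Codon 2: AGA Arg / CGC Arg — synonymous.
Codon 3: GGC Gly / UCU Ser — nonsynonymous.
Codon 4: ACG Thr / CGG Arg — nonsynonymous.
Codon 5: CCC Pro / UCU Ser — nonsynonymous.
Codon 6: ACC Thr / ACC Thr — identical.
Codon 7: GAA Glu / CUC Leu — nonsynonymous.
Codon 8: CUU Leu / UUA Leu — synonymous.
Nonsynonymous differences: 5.

5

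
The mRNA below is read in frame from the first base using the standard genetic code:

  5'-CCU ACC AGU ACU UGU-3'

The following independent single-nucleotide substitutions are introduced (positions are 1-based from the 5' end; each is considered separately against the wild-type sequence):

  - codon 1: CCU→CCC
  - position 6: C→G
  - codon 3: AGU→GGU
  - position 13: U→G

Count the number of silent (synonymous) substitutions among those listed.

Codon 1: CCU (Pro) → CCC (Pro) — synonymous.
Codon 2: ACC (Thr) → ACG (Thr) — synonymous.
Codon 3: AGU (Ser) → GGU (Gly) — missense.
Codon 5: UGU (Cys) → GGU (Gly) — missense.
Synonymous: 2 of 4.

2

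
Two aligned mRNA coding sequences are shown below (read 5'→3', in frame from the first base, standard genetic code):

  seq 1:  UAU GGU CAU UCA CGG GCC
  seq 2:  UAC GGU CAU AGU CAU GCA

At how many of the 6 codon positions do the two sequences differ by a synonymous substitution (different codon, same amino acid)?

3

Codon 1: UAU Tyr / UAC Tyr — synonymous.
Codon 2: GGU Gly / GGU Gly — identical.
Codon 3: CAU His / CAU His — identical.
Codon 4: UCA Ser / AGU Ser — synonymous.
Codon 5: CGG Arg / CAU His — nonsynonymous.
Codon 6: GCC Ala / GCA Ala — synonymous.
Synonymous differences: 3.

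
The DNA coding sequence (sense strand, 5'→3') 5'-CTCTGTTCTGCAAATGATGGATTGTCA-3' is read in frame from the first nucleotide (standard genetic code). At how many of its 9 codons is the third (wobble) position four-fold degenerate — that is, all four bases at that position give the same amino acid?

5

Codon 1 CTC (Leu): third position 4-fold.
Codon 2 TGT (Cys): third position 2-fold.
Codon 3 TCT (Ser): third position 4-fold.
Codon 4 GCA (Ala): third position 4-fold.
Codon 5 AAT (Asn): third position 2-fold.
Codon 6 GAT (Asp): third position 2-fold.
Codon 7 GGA (Gly): third position 4-fold.
Codon 8 TTG (Leu): third position 2-fold.
Codon 9 TCA (Ser): third position 4-fold.
Four-fold degenerate third positions: 5.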